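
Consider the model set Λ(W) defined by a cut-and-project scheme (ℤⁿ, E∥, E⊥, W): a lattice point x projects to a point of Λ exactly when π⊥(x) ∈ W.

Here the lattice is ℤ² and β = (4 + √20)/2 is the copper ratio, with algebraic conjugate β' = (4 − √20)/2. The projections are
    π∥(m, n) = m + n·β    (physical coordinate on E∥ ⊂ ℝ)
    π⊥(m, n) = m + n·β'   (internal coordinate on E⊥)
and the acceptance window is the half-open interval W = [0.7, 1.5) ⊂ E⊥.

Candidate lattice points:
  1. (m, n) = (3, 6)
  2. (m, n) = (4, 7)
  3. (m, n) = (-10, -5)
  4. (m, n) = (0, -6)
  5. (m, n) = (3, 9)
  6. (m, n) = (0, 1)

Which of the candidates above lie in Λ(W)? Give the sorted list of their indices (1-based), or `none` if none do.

β' = (4−√20)/2 ≈ -0.23607.
candidate 1: (m,n)=(3,6) → π∥ = 3+6·β ≈ 28.41641, π⊥ = 3+6·β' ≈ 1.58359 ∉ [0.7, 1.5) ⇒ out
candidate 2: (m,n)=(4,7) → π∥ = 4+7·β ≈ 33.65248, π⊥ = 4+7·β' ≈ 2.34752 ∉ [0.7, 1.5) ⇒ out
candidate 3: (m,n)=(-10,-5) → π∥ = -10-5·β ≈ -31.18034, π⊥ = -10-5·β' ≈ -8.81966 ∉ [0.7, 1.5) ⇒ out
candidate 4: (m,n)=(0,-6) → π∥ = 0-6·β ≈ -25.41641, π⊥ = 0-6·β' ≈ 1.41641 ∈ [0.7, 1.5) ⇒ IN Λ
candidate 5: (m,n)=(3,9) → π∥ = 3+9·β ≈ 41.12461, π⊥ = 3+9·β' ≈ 0.87539 ∈ [0.7, 1.5) ⇒ IN Λ
candidate 6: (m,n)=(0,1) → π∥ = 0+1·β ≈ 4.23607, π⊥ = 0+1·β' ≈ -0.23607 ∉ [0.7, 1.5) ⇒ out

4, 5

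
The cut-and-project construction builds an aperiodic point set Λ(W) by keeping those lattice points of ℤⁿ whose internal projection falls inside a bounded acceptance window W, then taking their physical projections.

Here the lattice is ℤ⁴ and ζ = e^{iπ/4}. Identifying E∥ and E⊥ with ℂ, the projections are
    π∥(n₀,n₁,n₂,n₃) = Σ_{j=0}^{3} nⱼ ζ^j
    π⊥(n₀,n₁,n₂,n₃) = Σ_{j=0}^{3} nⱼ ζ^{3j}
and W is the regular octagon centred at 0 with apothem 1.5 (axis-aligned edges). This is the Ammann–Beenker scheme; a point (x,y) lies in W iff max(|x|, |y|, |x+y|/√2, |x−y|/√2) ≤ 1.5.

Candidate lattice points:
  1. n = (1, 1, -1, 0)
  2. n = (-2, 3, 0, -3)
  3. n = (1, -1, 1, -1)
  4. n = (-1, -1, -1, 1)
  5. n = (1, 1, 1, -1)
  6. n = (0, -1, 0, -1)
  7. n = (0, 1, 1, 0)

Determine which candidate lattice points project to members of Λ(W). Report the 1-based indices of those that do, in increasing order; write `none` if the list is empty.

4, 5, 6, 7

Internal map: ζ^{3j} for j=0..3 gives (1,0), (−√2/2,√2/2), (0,−1), (√2/2,√2/2).
#1 (1, 1, -1, 0): internal (0.292893, 1.707107); octagon support 1.707107 vs apothem 1.5 → ∉ W
#2 (-2, 3, 0, -3): internal (-6.242641, 0.000000); octagon support 6.242641 vs apothem 1.5 → ∉ W
#3 (1, -1, 1, -1): internal (1.000000, -2.414214); octagon support 2.414214 vs apothem 1.5 → ∉ W
#4 (-1, -1, -1, 1): internal (0.414214, 1.000000); octagon support 1.000000 vs apothem 1.5 → ∈ W
#5 (1, 1, 1, -1): internal (-0.414214, -1.000000); octagon support 1.000000 vs apothem 1.5 → ∈ W
#6 (0, -1, 0, -1): internal (0.000000, -1.414214); octagon support 1.414214 vs apothem 1.5 → ∈ W
#7 (0, 1, 1, 0): internal (-0.707107, -0.292893); octagon support 0.707107 vs apothem 1.5 → ∈ W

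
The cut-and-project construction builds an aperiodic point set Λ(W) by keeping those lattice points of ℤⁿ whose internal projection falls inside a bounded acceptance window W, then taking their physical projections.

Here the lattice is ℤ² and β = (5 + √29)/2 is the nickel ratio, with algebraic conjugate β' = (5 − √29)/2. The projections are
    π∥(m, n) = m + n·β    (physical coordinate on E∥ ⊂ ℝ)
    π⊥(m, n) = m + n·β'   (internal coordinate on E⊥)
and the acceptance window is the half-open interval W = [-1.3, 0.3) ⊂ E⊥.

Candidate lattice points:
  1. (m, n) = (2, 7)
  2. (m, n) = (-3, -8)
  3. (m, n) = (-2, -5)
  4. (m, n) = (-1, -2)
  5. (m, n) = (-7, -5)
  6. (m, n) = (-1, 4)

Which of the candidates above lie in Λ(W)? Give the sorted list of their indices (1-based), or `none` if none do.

Numerically β ≈ 5.1926 and β' = −1/β ≈ -0.1926.
#1 (2,7): internal coord 2 + (7)·β' = +0.6519; +0.6519 ∉ [-1.3, 0.3) → out
#2 (-3,-8): internal coord -3 + (-8)·β' = -1.4593; -1.4593 ∉ [-1.3, 0.3) → out
#3 (-2,-5): internal coord -2 + (-5)·β' = -1.0371; -1.0371 ∈ [-1.3, 0.3) → IN Λ
#4 (-1,-2): internal coord -1 + (-2)·β' = -0.6148; -0.6148 ∈ [-1.3, 0.3) → IN Λ
#5 (-7,-5): internal coord -7 + (-5)·β' = -6.0371; -6.0371 ∉ [-1.3, 0.3) → out
#6 (-1,4): internal coord -1 + (4)·β' = -1.7703; -1.7703 ∉ [-1.3, 0.3) → out

3, 4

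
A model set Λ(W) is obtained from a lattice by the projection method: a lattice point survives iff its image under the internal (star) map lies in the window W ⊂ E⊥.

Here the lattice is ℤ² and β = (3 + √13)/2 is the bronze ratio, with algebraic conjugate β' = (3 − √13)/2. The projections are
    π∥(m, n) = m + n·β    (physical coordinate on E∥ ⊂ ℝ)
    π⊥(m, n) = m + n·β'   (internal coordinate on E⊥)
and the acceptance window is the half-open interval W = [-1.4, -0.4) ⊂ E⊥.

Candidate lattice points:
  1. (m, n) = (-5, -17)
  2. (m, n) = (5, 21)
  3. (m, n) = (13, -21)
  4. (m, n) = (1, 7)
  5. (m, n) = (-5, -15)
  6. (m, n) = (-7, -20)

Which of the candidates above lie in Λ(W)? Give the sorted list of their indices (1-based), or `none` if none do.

Numerically β ≈ 3.30278 and β' = −1/β ≈ -0.30278.
candidate 1: (m,n)=(-5,-17) → π∥ = -5-17·β ≈ -61.14719, π⊥ = -5-17·β' ≈ 0.14719 ∉ [-1.4, -0.4) ⇒ out
candidate 2: (m,n)=(5,21) → π∥ = 5+21·β ≈ 74.35829, π⊥ = 5+21·β' ≈ -1.35829 ∈ [-1.4, -0.4) ⇒ IN Λ
candidate 3: (m,n)=(13,-21) → π∥ = 13-21·β ≈ -56.35829, π⊥ = 13-21·β' ≈ 19.35829 ∉ [-1.4, -0.4) ⇒ out
candidate 4: (m,n)=(1,7) → π∥ = 1+7·β ≈ 24.11943, π⊥ = 1+7·β' ≈ -1.11943 ∈ [-1.4, -0.4) ⇒ IN Λ
candidate 5: (m,n)=(-5,-15) → π∥ = -5-15·β ≈ -54.54163, π⊥ = -5-15·β' ≈ -0.45837 ∈ [-1.4, -0.4) ⇒ IN Λ
candidate 6: (m,n)=(-7,-20) → π∥ = -7-20·β ≈ -73.05551, π⊥ = -7-20·β' ≈ -0.94449 ∈ [-1.4, -0.4) ⇒ IN Λ

2, 4, 5, 6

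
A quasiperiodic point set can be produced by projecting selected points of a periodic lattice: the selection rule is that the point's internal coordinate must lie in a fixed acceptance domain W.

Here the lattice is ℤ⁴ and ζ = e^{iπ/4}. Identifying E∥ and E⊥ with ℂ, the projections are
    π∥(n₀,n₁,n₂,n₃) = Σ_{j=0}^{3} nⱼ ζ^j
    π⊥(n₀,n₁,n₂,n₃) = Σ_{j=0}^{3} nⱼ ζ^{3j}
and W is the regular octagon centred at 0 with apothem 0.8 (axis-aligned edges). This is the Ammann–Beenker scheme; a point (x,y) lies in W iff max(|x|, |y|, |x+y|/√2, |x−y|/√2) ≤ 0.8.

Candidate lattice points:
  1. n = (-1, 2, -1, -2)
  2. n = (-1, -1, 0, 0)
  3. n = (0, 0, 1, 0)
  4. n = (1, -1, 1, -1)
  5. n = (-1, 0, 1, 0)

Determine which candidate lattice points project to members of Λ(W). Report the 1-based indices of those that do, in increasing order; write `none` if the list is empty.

With ζ = e^{iπ/4} the internal vectors are ζ^0,ζ^3,ζ^6,ζ^9.
candidate 1: n = (-1, 2, -1, -2) → π⊥ ≈ (-3.8284, +1.0000); max(|x|,|y|,|x±y|/√2) = 3.8284 > 0.8 ⇒ ∉ W
candidate 2: n = (-1, -1, 0, 0) → π⊥ ≈ (-0.2929, -0.7071); max(|x|,|y|,|x±y|/√2) = 0.7071 ≤ 0.8 ⇒ ∈ W
candidate 3: n = (0, 0, 1, 0) → π⊥ ≈ (+0.0000, -1.0000); max(|x|,|y|,|x±y|/√2) = 1.0000 > 0.8 ⇒ ∉ W
candidate 4: n = (1, -1, 1, -1) → π⊥ ≈ (+1.0000, -2.4142); max(|x|,|y|,|x±y|/√2) = 2.4142 > 0.8 ⇒ ∉ W
candidate 5: n = (-1, 0, 1, 0) → π⊥ ≈ (-1.0000, -1.0000); max(|x|,|y|,|x±y|/√2) = 1.4142 > 0.8 ⇒ ∉ W

2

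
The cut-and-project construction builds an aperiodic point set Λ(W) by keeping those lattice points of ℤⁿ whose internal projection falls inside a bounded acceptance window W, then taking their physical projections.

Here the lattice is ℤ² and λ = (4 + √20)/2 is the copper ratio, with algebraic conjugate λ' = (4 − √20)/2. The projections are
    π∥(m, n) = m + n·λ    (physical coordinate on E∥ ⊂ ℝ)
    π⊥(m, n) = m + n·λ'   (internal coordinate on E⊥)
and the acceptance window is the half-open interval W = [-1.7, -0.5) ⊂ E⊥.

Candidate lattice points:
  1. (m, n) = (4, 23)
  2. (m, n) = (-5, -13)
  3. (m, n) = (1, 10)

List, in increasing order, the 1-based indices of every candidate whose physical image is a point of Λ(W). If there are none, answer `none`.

1, 3

Numerically λ ≈ 4.23607 and λ' = −1/λ ≈ -0.23607.
[1] lift (4,23): star map gives -1.42956; window check -1.7 ≤ -1.42956 < -0.5 is true → IN Λ
[2] lift (-5,-13): star map gives -1.93112; window check -1.7 ≤ -1.93112 < -0.5 is false → out
[3] lift (1,10): star map gives -1.36068; window check -1.7 ≤ -1.36068 < -0.5 is true → IN Λ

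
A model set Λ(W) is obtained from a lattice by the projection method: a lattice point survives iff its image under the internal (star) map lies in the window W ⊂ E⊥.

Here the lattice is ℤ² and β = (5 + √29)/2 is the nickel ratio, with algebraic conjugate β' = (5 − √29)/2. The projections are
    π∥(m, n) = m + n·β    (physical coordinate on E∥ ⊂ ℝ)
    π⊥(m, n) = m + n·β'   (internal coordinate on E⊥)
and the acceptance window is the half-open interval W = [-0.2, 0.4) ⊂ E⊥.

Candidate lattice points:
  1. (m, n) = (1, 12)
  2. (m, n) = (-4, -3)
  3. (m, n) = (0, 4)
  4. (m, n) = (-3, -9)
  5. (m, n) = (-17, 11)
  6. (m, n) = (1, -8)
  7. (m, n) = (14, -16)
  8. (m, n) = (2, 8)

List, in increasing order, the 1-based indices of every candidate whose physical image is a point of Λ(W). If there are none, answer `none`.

none

Compute β' = (5−√29)/2 = -0.192582, so π⊥(m,n) = m -0.192582·n.
candidate 1: (m,n)=(1,12) → π∥ = 1+12·β ≈ 63.310989, π⊥ = 1+12·β' ≈ -1.310989 ∉ [-0.2, 0.4) ⇒ out
candidate 2: (m,n)=(-4,-3) → π∥ = -4-3·β ≈ -19.577747, π⊥ = -4-3·β' ≈ -3.422253 ∉ [-0.2, 0.4) ⇒ out
candidate 3: (m,n)=(0,4) → π∥ = 0+4·β ≈ 20.770330, π⊥ = 0+4·β' ≈ -0.770330 ∉ [-0.2, 0.4) ⇒ out
candidate 4: (m,n)=(-3,-9) → π∥ = -3-9·β ≈ -49.733242, π⊥ = -3-9·β' ≈ -1.266758 ∉ [-0.2, 0.4) ⇒ out
candidate 5: (m,n)=(-17,11) → π∥ = -17+11·β ≈ 40.118406, π⊥ = -17+11·β' ≈ -19.118406 ∉ [-0.2, 0.4) ⇒ out
candidate 6: (m,n)=(1,-8) → π∥ = 1-8·β ≈ -40.540659, π⊥ = 1-8·β' ≈ 2.540659 ∉ [-0.2, 0.4) ⇒ out
candidate 7: (m,n)=(14,-16) → π∥ = 14-16·β ≈ -69.081318, π⊥ = 14-16·β' ≈ 17.081318 ∉ [-0.2, 0.4) ⇒ out
candidate 8: (m,n)=(2,8) → π∥ = 2+8·β ≈ 43.540659, π⊥ = 2+8·β' ≈ 0.459341 ∉ [-0.2, 0.4) ⇒ out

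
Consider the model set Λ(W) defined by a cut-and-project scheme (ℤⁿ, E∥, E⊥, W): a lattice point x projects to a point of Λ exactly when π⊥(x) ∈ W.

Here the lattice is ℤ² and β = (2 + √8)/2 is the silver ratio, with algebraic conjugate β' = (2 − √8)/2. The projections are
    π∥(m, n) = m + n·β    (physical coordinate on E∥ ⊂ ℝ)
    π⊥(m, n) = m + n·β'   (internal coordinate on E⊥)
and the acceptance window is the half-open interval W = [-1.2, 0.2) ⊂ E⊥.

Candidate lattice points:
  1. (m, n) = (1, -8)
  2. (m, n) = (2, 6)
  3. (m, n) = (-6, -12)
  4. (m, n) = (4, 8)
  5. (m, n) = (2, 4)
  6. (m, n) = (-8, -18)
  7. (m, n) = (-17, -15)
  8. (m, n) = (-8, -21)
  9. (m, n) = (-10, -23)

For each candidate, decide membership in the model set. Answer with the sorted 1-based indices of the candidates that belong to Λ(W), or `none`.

Compute β' = (2−√8)/2 = -0.414214, so π⊥(m,n) = m -0.414214·n.
candidate 1: (m,n)=(1,-8) → π∥ = 1-8·β ≈ -18.313708, π⊥ = 1-8·β' ≈ 4.313708 ∉ [-1.2, 0.2) ⇒ out
candidate 2: (m,n)=(2,6) → π∥ = 2+6·β ≈ 16.485281, π⊥ = 2+6·β' ≈ -0.485281 ∈ [-1.2, 0.2) ⇒ IN Λ
candidate 3: (m,n)=(-6,-12) → π∥ = -6-12·β ≈ -34.970563, π⊥ = -6-12·β' ≈ -1.029437 ∈ [-1.2, 0.2) ⇒ IN Λ
candidate 4: (m,n)=(4,8) → π∥ = 4+8·β ≈ 23.313708, π⊥ = 4+8·β' ≈ 0.686292 ∉ [-1.2, 0.2) ⇒ out
candidate 5: (m,n)=(2,4) → π∥ = 2+4·β ≈ 11.656854, π⊥ = 2+4·β' ≈ 0.343146 ∉ [-1.2, 0.2) ⇒ out
candidate 6: (m,n)=(-8,-18) → π∥ = -8-18·β ≈ -51.455844, π⊥ = -8-18·β' ≈ -0.544156 ∈ [-1.2, 0.2) ⇒ IN Λ
candidate 7: (m,n)=(-17,-15) → π∥ = -17-15·β ≈ -53.213203, π⊥ = -17-15·β' ≈ -10.786797 ∉ [-1.2, 0.2) ⇒ out
candidate 8: (m,n)=(-8,-21) → π∥ = -8-21·β ≈ -58.698485, π⊥ = -8-21·β' ≈ 0.698485 ∉ [-1.2, 0.2) ⇒ out
candidate 9: (m,n)=(-10,-23) → π∥ = -10-23·β ≈ -65.526912, π⊥ = -10-23·β' ≈ -0.473088 ∈ [-1.2, 0.2) ⇒ IN Λ

2, 3, 6, 9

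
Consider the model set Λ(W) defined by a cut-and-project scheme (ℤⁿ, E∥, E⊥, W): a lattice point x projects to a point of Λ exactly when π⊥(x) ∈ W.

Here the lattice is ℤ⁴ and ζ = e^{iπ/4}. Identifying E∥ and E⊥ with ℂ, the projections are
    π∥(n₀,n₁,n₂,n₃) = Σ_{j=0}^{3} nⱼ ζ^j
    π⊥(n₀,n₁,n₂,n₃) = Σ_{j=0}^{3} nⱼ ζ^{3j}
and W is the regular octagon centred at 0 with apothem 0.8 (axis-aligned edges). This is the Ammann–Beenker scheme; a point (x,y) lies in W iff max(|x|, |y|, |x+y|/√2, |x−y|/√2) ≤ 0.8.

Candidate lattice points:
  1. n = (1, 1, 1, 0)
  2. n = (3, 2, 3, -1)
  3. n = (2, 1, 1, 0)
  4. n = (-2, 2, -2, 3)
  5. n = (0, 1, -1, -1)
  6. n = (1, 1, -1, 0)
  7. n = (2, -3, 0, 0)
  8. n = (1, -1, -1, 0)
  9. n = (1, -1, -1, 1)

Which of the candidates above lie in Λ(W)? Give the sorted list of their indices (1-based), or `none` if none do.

1

π⊥(n) = n₀ + n₁ζ³ + n₂ζ⁶ + n₃ζ⁹ where ζ = e^{iπ/4}.
candidate 1: n = (1, 1, 1, 0) → π⊥ ≈ (+0.292893, -0.292893); max(|x|,|y|,|x±y|/√2) = 0.414214 ≤ 0.8 ⇒ ∈ W
candidate 2: n = (3, 2, 3, -1) → π⊥ ≈ (+0.878680, -2.292893); max(|x|,|y|,|x±y|/√2) = 2.292893 > 0.8 ⇒ ∉ W
candidate 3: n = (2, 1, 1, 0) → π⊥ ≈ (+1.292893, -0.292893); max(|x|,|y|,|x±y|/√2) = 1.292893 > 0.8 ⇒ ∉ W
candidate 4: n = (-2, 2, -2, 3) → π⊥ ≈ (-1.292893, +5.535534); max(|x|,|y|,|x±y|/√2) = 5.535534 > 0.8 ⇒ ∉ W
candidate 5: n = (0, 1, -1, -1) → π⊥ ≈ (-1.414214, +1.000000); max(|x|,|y|,|x±y|/√2) = 1.707107 > 0.8 ⇒ ∉ W
candidate 6: n = (1, 1, -1, 0) → π⊥ ≈ (+0.292893, +1.707107); max(|x|,|y|,|x±y|/√2) = 1.707107 > 0.8 ⇒ ∉ W
candidate 7: n = (2, -3, 0, 0) → π⊥ ≈ (+4.121320, -2.121320); max(|x|,|y|,|x±y|/√2) = 4.414214 > 0.8 ⇒ ∉ W
candidate 8: n = (1, -1, -1, 0) → π⊥ ≈ (+1.707107, +0.292893); max(|x|,|y|,|x±y|/√2) = 1.707107 > 0.8 ⇒ ∉ W
candidate 9: n = (1, -1, -1, 1) → π⊥ ≈ (+2.414214, +1.000000); max(|x|,|y|,|x±y|/√2) = 2.414214 > 0.8 ⇒ ∉ W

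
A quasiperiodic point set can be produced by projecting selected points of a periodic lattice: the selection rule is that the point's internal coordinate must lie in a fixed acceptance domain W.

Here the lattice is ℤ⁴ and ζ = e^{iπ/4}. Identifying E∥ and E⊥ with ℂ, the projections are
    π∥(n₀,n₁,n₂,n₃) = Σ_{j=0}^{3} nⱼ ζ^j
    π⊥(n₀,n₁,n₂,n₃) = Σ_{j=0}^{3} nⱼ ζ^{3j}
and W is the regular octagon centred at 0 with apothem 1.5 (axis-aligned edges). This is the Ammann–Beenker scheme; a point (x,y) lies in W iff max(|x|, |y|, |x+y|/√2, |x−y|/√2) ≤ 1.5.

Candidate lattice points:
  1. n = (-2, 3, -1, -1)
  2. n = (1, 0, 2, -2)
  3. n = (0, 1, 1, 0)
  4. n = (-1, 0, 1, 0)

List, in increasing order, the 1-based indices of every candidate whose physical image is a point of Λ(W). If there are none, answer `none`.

π⊥(n) = n₀ + n₁ζ³ + n₂ζ⁶ + n₃ζ⁹ where ζ = e^{iπ/4}.
#1 (-2, 3, -1, -1): internal (-4.8284, 2.4142); octagon support 5.1213 vs apothem 1.5 → ∉ W
#2 (1, 0, 2, -2): internal (-0.4142, -3.4142); octagon support 3.4142 vs apothem 1.5 → ∉ W
#3 (0, 1, 1, 0): internal (-0.7071, -0.2929); octagon support 0.7071 vs apothem 1.5 → ∈ W
#4 (-1, 0, 1, 0): internal (-1.0000, -1.0000); octagon support 1.4142 vs apothem 1.5 → ∈ W

3, 4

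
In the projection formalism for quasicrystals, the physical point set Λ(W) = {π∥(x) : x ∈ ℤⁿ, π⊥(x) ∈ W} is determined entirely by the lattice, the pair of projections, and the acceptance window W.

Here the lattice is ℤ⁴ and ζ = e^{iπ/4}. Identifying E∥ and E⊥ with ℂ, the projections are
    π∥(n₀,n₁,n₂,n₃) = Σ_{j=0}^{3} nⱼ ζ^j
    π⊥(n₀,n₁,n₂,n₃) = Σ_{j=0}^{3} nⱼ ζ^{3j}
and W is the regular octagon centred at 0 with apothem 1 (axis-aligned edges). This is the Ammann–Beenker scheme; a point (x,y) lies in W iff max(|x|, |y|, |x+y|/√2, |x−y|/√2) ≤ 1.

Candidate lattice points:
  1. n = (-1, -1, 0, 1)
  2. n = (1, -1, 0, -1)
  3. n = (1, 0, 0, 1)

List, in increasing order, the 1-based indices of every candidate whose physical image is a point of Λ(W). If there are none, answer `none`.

1

Internal map: ζ^{3j} for j=0..3 gives (1,0), (−√2/2,√2/2), (0,−1), (√2/2,√2/2).
candidate 1: n = (-1, -1, 0, 1) → π⊥ ≈ (+0.4142, +0.0000); max(|x|,|y|,|x±y|/√2) = 0.4142 ≤ 1 ⇒ ∈ W
candidate 2: n = (1, -1, 0, -1) → π⊥ ≈ (+1.0000, -1.4142); max(|x|,|y|,|x±y|/√2) = 1.7071 > 1 ⇒ ∉ W
candidate 3: n = (1, 0, 0, 1) → π⊥ ≈ (+1.7071, +0.7071); max(|x|,|y|,|x±y|/√2) = 1.7071 > 1 ⇒ ∉ W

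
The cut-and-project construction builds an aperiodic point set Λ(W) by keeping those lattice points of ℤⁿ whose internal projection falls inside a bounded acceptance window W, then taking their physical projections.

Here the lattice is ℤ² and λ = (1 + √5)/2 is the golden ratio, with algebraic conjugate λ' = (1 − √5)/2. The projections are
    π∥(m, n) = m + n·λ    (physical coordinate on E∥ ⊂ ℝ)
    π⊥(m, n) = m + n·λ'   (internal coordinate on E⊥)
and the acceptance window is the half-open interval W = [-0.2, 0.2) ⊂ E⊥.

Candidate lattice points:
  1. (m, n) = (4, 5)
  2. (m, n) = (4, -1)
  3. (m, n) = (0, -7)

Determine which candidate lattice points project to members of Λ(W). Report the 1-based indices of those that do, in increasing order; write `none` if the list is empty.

Compute λ' = (1−√5)/2 = -0.61803, so π⊥(m,n) = m -0.61803·n.
candidate 1: (m,n)=(4,5) → π∥ = 4+5·λ ≈ 12.09017, π⊥ = 4+5·λ' ≈ 0.90983 ∉ [-0.2, 0.2) ⇒ out
candidate 2: (m,n)=(4,-1) → π∥ = 4-1·λ ≈ 2.38197, π⊥ = 4-1·λ' ≈ 4.61803 ∉ [-0.2, 0.2) ⇒ out
candidate 3: (m,n)=(0,-7) → π∥ = 0-7·λ ≈ -11.32624, π⊥ = 0-7·λ' ≈ 4.32624 ∉ [-0.2, 0.2) ⇒ out

none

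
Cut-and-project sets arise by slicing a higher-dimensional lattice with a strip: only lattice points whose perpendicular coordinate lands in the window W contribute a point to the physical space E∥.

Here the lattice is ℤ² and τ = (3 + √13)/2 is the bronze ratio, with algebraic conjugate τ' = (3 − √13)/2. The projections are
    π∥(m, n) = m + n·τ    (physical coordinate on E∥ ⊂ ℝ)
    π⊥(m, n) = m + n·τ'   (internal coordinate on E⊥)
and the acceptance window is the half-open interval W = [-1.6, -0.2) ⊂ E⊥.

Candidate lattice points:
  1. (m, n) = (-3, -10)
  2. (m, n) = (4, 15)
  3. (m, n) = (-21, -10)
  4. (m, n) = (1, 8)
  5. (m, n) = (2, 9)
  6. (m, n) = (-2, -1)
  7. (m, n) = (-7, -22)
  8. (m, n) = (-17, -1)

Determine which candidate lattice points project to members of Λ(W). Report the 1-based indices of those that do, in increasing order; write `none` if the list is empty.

Compute τ' = (3−√13)/2 = -0.302776, so π⊥(m,n) = m -0.302776·n.
[1] lift (-3,-10): star map gives 0.027756; window check -1.6 ≤ 0.027756 < -0.2 is false → out
[2] lift (4,15): star map gives -0.541635; window check -1.6 ≤ -0.541635 < -0.2 is true → IN Λ
[3] lift (-21,-10): star map gives -17.972244; window check -1.6 ≤ -17.972244 < -0.2 is false → out
[4] lift (1,8): star map gives -1.422205; window check -1.6 ≤ -1.422205 < -0.2 is true → IN Λ
[5] lift (2,9): star map gives -0.724981; window check -1.6 ≤ -0.724981 < -0.2 is true → IN Λ
[6] lift (-2,-1): star map gives -1.697224; window check -1.6 ≤ -1.697224 < -0.2 is false → out
[7] lift (-7,-22): star map gives -0.338936; window check -1.6 ≤ -0.338936 < -0.2 is true → IN Λ
[8] lift (-17,-1): star map gives -16.697224; window check -1.6 ≤ -16.697224 < -0.2 is false → out

2, 4, 5, 7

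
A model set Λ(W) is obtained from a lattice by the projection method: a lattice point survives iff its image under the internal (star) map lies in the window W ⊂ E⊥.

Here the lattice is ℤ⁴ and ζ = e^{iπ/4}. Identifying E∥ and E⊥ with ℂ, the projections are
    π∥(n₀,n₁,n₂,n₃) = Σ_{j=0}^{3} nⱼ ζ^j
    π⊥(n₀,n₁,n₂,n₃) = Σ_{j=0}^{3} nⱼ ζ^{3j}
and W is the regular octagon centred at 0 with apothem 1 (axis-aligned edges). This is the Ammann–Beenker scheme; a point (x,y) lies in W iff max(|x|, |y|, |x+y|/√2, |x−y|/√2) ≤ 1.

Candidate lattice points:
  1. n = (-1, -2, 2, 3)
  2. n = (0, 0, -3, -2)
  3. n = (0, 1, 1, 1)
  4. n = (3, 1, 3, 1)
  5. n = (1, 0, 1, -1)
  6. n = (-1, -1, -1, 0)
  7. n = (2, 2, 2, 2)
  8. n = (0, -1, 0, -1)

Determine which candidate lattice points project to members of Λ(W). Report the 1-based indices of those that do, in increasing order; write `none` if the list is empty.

Internal map: ζ^{3j} for j=0..3 gives (1,0), (−√2/2,√2/2), (0,−1), (√2/2,√2/2).
candidate 1: n = (-1, -2, 2, 3) → π⊥ ≈ (+2.5355, -1.2929); max(|x|,|y|,|x±y|/√2) = 2.7071 > 1 ⇒ ∉ W
candidate 2: n = (0, 0, -3, -2) → π⊥ ≈ (-1.4142, +1.5858); max(|x|,|y|,|x±y|/√2) = 2.1213 > 1 ⇒ ∉ W
candidate 3: n = (0, 1, 1, 1) → π⊥ ≈ (+0.0000, +0.4142); max(|x|,|y|,|x±y|/√2) = 0.4142 ≤ 1 ⇒ ∈ W
candidate 4: n = (3, 1, 3, 1) → π⊥ ≈ (+3.0000, -1.5858); max(|x|,|y|,|x±y|/√2) = 3.2426 > 1 ⇒ ∉ W
candidate 5: n = (1, 0, 1, -1) → π⊥ ≈ (+0.2929, -1.7071); max(|x|,|y|,|x±y|/√2) = 1.7071 > 1 ⇒ ∉ W
candidate 6: n = (-1, -1, -1, 0) → π⊥ ≈ (-0.2929, +0.2929); max(|x|,|y|,|x±y|/√2) = 0.4142 ≤ 1 ⇒ ∈ W
candidate 7: n = (2, 2, 2, 2) → π⊥ ≈ (+2.0000, +0.8284); max(|x|,|y|,|x±y|/√2) = 2.0000 > 1 ⇒ ∉ W
candidate 8: n = (0, -1, 0, -1) → π⊥ ≈ (+0.0000, -1.4142); max(|x|,|y|,|x±y|/√2) = 1.4142 > 1 ⇒ ∉ W

3, 6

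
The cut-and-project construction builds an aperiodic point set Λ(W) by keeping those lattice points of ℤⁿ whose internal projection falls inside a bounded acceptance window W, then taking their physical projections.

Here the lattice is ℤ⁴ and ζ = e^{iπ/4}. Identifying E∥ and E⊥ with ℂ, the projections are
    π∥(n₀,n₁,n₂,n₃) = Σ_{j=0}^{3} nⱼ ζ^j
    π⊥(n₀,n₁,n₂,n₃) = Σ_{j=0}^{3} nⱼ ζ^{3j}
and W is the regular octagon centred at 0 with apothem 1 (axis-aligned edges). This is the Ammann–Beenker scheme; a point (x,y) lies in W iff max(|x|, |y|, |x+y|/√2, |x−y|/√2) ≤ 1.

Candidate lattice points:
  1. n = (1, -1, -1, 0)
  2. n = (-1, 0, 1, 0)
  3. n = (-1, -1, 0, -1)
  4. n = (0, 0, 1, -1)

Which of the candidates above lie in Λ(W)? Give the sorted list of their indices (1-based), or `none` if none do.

π⊥(n) = n₀ + n₁ζ³ + n₂ζ⁶ + n₃ζ⁹ where ζ = e^{iπ/4}.
candidate 1: n = (1, -1, -1, 0) → π⊥ ≈ (+1.707107, +0.292893); max(|x|,|y|,|x±y|/√2) = 1.707107 > 1 ⇒ ∉ W
candidate 2: n = (-1, 0, 1, 0) → π⊥ ≈ (-1.000000, -1.000000); max(|x|,|y|,|x±y|/√2) = 1.414214 > 1 ⇒ ∉ W
candidate 3: n = (-1, -1, 0, -1) → π⊥ ≈ (-1.000000, -1.414214); max(|x|,|y|,|x±y|/√2) = 1.707107 > 1 ⇒ ∉ W
candidate 4: n = (0, 0, 1, -1) → π⊥ ≈ (-0.707107, -1.707107); max(|x|,|y|,|x±y|/√2) = 1.707107 > 1 ⇒ ∉ W

none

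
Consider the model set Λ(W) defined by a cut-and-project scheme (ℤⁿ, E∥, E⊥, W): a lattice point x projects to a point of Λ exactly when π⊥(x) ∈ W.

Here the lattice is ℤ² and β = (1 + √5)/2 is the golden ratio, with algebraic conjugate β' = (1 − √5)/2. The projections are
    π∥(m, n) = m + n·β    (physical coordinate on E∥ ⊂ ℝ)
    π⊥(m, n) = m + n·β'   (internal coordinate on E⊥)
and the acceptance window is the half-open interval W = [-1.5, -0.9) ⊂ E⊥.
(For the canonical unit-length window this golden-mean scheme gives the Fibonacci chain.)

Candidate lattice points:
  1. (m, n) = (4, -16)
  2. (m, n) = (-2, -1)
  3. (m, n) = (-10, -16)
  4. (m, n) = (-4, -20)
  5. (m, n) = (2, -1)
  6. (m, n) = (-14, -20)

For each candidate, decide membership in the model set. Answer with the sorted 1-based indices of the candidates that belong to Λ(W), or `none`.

2

Compute β' = (1−√5)/2 = -0.6180, so π⊥(m,n) = m -0.6180·n.
candidate 1: (m,n)=(4,-16) → π∥ = 4-16·β ≈ -21.8885, π⊥ = 4-16·β' ≈ 13.8885 ∉ [-1.5, -0.9) ⇒ out
candidate 2: (m,n)=(-2,-1) → π∥ = -2-1·β ≈ -3.6180, π⊥ = -2-1·β' ≈ -1.3820 ∈ [-1.5, -0.9) ⇒ IN Λ
candidate 3: (m,n)=(-10,-16) → π∥ = -10-16·β ≈ -35.8885, π⊥ = -10-16·β' ≈ -0.1115 ∉ [-1.5, -0.9) ⇒ out
candidate 4: (m,n)=(-4,-20) → π∥ = -4-20·β ≈ -36.3607, π⊥ = -4-20·β' ≈ 8.3607 ∉ [-1.5, -0.9) ⇒ out
candidate 5: (m,n)=(2,-1) → π∥ = 2-1·β ≈ 0.3820, π⊥ = 2-1·β' ≈ 2.6180 ∉ [-1.5, -0.9) ⇒ out
candidate 6: (m,n)=(-14,-20) → π∥ = -14-20·β ≈ -46.3607, π⊥ = -14-20·β' ≈ -1.6393 ∉ [-1.5, -0.9) ⇒ out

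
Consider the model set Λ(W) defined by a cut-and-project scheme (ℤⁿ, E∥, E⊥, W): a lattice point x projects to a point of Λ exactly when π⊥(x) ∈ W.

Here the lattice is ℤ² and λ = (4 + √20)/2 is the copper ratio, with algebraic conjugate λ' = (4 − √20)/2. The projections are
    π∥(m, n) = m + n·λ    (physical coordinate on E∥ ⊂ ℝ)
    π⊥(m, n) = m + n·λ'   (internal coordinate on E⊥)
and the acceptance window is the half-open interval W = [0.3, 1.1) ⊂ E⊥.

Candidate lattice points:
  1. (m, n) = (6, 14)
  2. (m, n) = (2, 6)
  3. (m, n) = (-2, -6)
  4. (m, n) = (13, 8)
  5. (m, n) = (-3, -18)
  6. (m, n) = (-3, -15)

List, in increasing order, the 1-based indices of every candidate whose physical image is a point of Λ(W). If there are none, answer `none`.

2, 6

Compute λ' = (4−√20)/2 = -0.2361, so π⊥(m,n) = m -0.2361·n.
candidate 1: (m,n)=(6,14) → π∥ = 6+14·λ ≈ 65.3050, π⊥ = 6+14·λ' ≈ 2.6950 ∉ [0.3, 1.1) ⇒ out
candidate 2: (m,n)=(2,6) → π∥ = 2+6·λ ≈ 27.4164, π⊥ = 2+6·λ' ≈ 0.5836 ∈ [0.3, 1.1) ⇒ IN Λ
candidate 3: (m,n)=(-2,-6) → π∥ = -2-6·λ ≈ -27.4164, π⊥ = -2-6·λ' ≈ -0.5836 ∉ [0.3, 1.1) ⇒ out
candidate 4: (m,n)=(13,8) → π∥ = 13+8·λ ≈ 46.8885, π⊥ = 13+8·λ' ≈ 11.1115 ∉ [0.3, 1.1) ⇒ out
candidate 5: (m,n)=(-3,-18) → π∥ = -3-18·λ ≈ -79.2492, π⊥ = -3-18·λ' ≈ 1.2492 ∉ [0.3, 1.1) ⇒ out
candidate 6: (m,n)=(-3,-15) → π∥ = -3-15·λ ≈ -66.5410, π⊥ = -3-15·λ' ≈ 0.5410 ∈ [0.3, 1.1) ⇒ IN Λ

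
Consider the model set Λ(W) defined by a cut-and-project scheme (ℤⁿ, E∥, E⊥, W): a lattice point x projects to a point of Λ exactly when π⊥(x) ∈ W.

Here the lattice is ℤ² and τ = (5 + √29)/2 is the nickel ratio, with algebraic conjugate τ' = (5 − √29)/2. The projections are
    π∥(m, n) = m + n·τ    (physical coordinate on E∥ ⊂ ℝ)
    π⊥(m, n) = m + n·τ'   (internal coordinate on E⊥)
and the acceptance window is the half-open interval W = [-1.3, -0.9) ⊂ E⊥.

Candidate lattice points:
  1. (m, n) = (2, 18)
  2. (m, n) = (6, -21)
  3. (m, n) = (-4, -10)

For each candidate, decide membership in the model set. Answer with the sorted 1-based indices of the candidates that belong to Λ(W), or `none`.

τ' = (5−√29)/2 ≈ -0.1926.
[1] lift (2,18): star map gives -1.4665; window check -1.3 ≤ -1.4665 < -0.9 is false → out
[2] lift (6,-21): star map gives 10.0442; window check -1.3 ≤ 10.0442 < -0.9 is false → out
[3] lift (-4,-10): star map gives -2.0742; window check -1.3 ≤ -2.0742 < -0.9 is false → out

none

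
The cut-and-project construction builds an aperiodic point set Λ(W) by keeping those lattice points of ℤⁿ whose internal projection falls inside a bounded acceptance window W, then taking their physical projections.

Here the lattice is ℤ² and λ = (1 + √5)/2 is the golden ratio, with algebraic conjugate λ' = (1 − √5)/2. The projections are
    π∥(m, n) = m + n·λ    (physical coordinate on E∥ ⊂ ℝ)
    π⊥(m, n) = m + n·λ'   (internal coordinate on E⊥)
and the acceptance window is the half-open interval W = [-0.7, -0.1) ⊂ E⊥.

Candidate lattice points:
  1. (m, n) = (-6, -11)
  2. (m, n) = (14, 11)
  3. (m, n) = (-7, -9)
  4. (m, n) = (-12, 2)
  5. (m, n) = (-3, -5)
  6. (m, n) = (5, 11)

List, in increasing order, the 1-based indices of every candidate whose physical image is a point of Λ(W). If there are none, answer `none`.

none

Numerically λ ≈ 1.618034 and λ' = −1/λ ≈ -0.618034.
[1] lift (-6,-11): star map gives 0.798374; window check -0.7 ≤ 0.798374 < -0.1 is false → out
[2] lift (14,11): star map gives 7.201626; window check -0.7 ≤ 7.201626 < -0.1 is false → out
[3] lift (-7,-9): star map gives -1.437694; window check -0.7 ≤ -1.437694 < -0.1 is false → out
[4] lift (-12,2): star map gives -13.236068; window check -0.7 ≤ -13.236068 < -0.1 is false → out
[5] lift (-3,-5): star map gives 0.090170; window check -0.7 ≤ 0.090170 < -0.1 is false → out
[6] lift (5,11): star map gives -1.798374; window check -0.7 ≤ -1.798374 < -0.1 is false → out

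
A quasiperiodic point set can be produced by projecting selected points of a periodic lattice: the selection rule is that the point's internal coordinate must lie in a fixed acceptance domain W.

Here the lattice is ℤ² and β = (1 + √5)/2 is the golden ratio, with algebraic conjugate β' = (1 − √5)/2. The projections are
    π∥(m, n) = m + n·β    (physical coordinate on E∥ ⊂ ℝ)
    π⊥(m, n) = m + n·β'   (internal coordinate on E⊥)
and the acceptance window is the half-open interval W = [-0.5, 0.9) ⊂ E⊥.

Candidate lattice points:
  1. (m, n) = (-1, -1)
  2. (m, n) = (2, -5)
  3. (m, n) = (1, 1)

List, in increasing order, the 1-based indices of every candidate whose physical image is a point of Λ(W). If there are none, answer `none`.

1, 3

Numerically β ≈ 1.6180 and β' = −1/β ≈ -0.6180.
candidate 1: (m,n)=(-1,-1) → π∥ = -1-1·β ≈ -2.6180, π⊥ = -1-1·β' ≈ -0.3820 ∈ [-0.5, 0.9) ⇒ IN Λ
candidate 2: (m,n)=(2,-5) → π∥ = 2-5·β ≈ -6.0902, π⊥ = 2-5·β' ≈ 5.0902 ∉ [-0.5, 0.9) ⇒ out
candidate 3: (m,n)=(1,1) → π∥ = 1+1·β ≈ 2.6180, π⊥ = 1+1·β' ≈ 0.3820 ∈ [-0.5, 0.9) ⇒ IN Λ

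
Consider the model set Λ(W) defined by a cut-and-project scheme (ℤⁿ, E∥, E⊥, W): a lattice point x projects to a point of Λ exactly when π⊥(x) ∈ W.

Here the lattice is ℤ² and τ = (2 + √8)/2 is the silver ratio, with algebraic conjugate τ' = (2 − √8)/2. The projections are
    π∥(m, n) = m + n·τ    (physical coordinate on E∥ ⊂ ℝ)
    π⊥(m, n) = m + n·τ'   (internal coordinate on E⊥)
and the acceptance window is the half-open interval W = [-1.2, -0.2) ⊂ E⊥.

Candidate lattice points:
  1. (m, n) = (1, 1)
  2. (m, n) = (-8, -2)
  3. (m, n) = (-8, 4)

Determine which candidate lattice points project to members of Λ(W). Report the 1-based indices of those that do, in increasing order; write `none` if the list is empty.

none

Compute τ' = (2−√8)/2 = -0.4142, so π⊥(m,n) = m -0.4142·n.
[1] lift (1,1): star map gives 0.5858; window check -1.2 ≤ 0.5858 < -0.2 is false → out
[2] lift (-8,-2): star map gives -7.1716; window check -1.2 ≤ -7.1716 < -0.2 is false → out
[3] lift (-8,4): star map gives -9.6569; window check -1.2 ≤ -9.6569 < -0.2 is false → out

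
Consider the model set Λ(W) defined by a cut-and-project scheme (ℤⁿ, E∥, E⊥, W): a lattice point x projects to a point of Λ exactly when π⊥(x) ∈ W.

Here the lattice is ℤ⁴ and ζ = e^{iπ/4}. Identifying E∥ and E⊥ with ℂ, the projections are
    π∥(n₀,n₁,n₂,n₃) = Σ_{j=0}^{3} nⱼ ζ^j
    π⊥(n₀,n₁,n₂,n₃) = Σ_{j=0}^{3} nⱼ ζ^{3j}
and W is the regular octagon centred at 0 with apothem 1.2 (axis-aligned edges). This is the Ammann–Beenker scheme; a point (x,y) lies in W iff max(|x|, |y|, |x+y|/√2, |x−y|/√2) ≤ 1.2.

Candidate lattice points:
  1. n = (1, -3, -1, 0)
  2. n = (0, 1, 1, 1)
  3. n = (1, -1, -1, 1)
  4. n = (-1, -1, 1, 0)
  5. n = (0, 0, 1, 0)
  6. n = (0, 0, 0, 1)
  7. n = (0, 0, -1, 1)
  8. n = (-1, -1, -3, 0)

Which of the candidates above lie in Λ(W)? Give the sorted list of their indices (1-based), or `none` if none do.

2, 5, 6

π⊥(n) = n₀ + n₁ζ³ + n₂ζ⁶ + n₃ζ⁹ where ζ = e^{iπ/4}.
candidate 1: n = (1, -3, -1, 0) → π⊥ ≈ (+3.12132, -1.12132); max(|x|,|y|,|x±y|/√2) = 3.12132 > 1.2 ⇒ ∉ W
candidate 2: n = (0, 1, 1, 1) → π⊥ ≈ (+0.00000, +0.41421); max(|x|,|y|,|x±y|/√2) = 0.41421 ≤ 1.2 ⇒ ∈ W
candidate 3: n = (1, -1, -1, 1) → π⊥ ≈ (+2.41421, +1.00000); max(|x|,|y|,|x±y|/√2) = 2.41421 > 1.2 ⇒ ∉ W
candidate 4: n = (-1, -1, 1, 0) → π⊥ ≈ (-0.29289, -1.70711); max(|x|,|y|,|x±y|/√2) = 1.70711 > 1.2 ⇒ ∉ W
candidate 5: n = (0, 0, 1, 0) → π⊥ ≈ (+0.00000, -1.00000); max(|x|,|y|,|x±y|/√2) = 1.00000 ≤ 1.2 ⇒ ∈ W
candidate 6: n = (0, 0, 0, 1) → π⊥ ≈ (+0.70711, +0.70711); max(|x|,|y|,|x±y|/√2) = 1.00000 ≤ 1.2 ⇒ ∈ W
candidate 7: n = (0, 0, -1, 1) → π⊥ ≈ (+0.70711, +1.70711); max(|x|,|y|,|x±y|/√2) = 1.70711 > 1.2 ⇒ ∉ W
candidate 8: n = (-1, -1, -3, 0) → π⊥ ≈ (-0.29289, +2.29289); max(|x|,|y|,|x±y|/√2) = 2.29289 > 1.2 ⇒ ∉ W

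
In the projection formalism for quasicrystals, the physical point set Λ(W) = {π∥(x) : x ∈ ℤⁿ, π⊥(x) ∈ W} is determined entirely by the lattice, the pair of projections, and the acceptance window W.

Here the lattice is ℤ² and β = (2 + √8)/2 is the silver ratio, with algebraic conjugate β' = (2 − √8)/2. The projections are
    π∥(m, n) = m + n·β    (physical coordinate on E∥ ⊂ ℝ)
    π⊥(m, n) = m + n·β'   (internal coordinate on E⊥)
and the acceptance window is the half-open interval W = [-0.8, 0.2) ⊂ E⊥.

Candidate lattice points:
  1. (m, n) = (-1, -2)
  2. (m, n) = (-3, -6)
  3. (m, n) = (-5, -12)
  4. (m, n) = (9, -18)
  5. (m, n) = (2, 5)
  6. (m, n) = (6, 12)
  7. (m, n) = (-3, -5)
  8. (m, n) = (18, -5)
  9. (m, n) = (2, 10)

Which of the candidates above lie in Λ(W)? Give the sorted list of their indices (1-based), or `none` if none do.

1, 2, 3, 5

Numerically β ≈ 2.414214 and β' = −1/β ≈ -0.414214.
[1] lift (-1,-2): star map gives -0.171573; window check -0.8 ≤ -0.171573 < 0.2 is true → IN Λ
[2] lift (-3,-6): star map gives -0.514719; window check -0.8 ≤ -0.514719 < 0.2 is true → IN Λ
[3] lift (-5,-12): star map gives -0.029437; window check -0.8 ≤ -0.029437 < 0.2 is true → IN Λ
[4] lift (9,-18): star map gives 16.455844; window check -0.8 ≤ 16.455844 < 0.2 is false → out
[5] lift (2,5): star map gives -0.071068; window check -0.8 ≤ -0.071068 < 0.2 is true → IN Λ
[6] lift (6,12): star map gives 1.029437; window check -0.8 ≤ 1.029437 < 0.2 is false → out
[7] lift (-3,-5): star map gives -0.928932; window check -0.8 ≤ -0.928932 < 0.2 is false → out
[8] lift (18,-5): star map gives 20.071068; window check -0.8 ≤ 20.071068 < 0.2 is false → out
[9] lift (2,10): star map gives -2.142136; window check -0.8 ≤ -2.142136 < 0.2 is false → out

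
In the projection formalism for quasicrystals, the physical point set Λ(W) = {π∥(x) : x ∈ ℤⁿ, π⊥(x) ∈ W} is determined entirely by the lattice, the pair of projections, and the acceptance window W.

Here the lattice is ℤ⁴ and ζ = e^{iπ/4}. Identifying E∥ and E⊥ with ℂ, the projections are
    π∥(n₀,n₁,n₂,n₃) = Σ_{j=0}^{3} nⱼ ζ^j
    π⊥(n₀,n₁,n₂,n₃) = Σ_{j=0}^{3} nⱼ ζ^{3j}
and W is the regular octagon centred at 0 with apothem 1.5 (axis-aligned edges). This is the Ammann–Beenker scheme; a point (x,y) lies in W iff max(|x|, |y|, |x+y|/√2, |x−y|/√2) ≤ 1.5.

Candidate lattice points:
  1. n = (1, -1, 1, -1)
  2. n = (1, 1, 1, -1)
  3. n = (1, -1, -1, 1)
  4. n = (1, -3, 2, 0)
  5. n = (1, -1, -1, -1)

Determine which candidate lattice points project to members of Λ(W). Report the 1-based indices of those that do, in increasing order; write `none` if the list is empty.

2, 5

Internal map: ζ^{3j} for j=0..3 gives (1,0), (−√2/2,√2/2), (0,−1), (√2/2,√2/2).
#1 (1, -1, 1, -1): internal (1.00000, -2.41421); octagon support 2.41421 vs apothem 1.5 → ∉ W
#2 (1, 1, 1, -1): internal (-0.41421, -1.00000); octagon support 1.00000 vs apothem 1.5 → ∈ W
#3 (1, -1, -1, 1): internal (2.41421, 1.00000); octagon support 2.41421 vs apothem 1.5 → ∉ W
#4 (1, -3, 2, 0): internal (3.12132, -4.12132); octagon support 5.12132 vs apothem 1.5 → ∉ W
#5 (1, -1, -1, -1): internal (1.00000, -0.41421); octagon support 1.00000 vs apothem 1.5 → ∈ W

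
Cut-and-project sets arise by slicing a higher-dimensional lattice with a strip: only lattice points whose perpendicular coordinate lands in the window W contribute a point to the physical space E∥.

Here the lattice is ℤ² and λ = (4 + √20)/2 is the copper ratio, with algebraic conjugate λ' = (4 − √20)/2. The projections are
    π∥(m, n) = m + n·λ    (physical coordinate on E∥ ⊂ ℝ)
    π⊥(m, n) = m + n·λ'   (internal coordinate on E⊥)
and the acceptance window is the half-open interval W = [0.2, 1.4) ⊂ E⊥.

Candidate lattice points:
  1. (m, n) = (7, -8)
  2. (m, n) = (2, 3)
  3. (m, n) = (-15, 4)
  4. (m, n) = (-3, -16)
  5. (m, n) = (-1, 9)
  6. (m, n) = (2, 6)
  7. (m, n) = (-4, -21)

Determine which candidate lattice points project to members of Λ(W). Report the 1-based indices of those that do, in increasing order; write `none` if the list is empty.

2, 4, 6, 7

Numerically λ ≈ 4.2361 and λ' = −1/λ ≈ -0.2361.
[1] lift (7,-8): star map gives 8.8885; window check 0.2 ≤ 8.8885 < 1.4 is false → out
[2] lift (2,3): star map gives 1.2918; window check 0.2 ≤ 1.2918 < 1.4 is true → IN Λ
[3] lift (-15,4): star map gives -15.9443; window check 0.2 ≤ -15.9443 < 1.4 is false → out
[4] lift (-3,-16): star map gives 0.7771; window check 0.2 ≤ 0.7771 < 1.4 is true → IN Λ
[5] lift (-1,9): star map gives -3.1246; window check 0.2 ≤ -3.1246 < 1.4 is false → out
[6] lift (2,6): star map gives 0.5836; window check 0.2 ≤ 0.5836 < 1.4 is true → IN Λ
[7] lift (-4,-21): star map gives 0.9574; window check 0.2 ≤ 0.9574 < 1.4 is true → IN Λ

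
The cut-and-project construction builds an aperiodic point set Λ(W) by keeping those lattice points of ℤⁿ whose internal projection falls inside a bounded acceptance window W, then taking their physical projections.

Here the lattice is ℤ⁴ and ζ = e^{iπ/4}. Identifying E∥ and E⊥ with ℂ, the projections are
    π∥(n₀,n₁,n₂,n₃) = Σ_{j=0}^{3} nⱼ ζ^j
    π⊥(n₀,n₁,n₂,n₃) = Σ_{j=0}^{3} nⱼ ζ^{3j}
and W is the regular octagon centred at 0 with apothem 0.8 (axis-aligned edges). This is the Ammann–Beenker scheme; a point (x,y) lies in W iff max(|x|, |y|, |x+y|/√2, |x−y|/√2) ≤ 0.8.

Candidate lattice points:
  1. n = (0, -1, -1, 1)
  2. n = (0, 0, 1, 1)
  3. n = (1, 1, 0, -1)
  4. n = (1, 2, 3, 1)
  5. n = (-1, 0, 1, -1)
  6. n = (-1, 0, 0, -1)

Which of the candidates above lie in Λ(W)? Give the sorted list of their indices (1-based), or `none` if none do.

2, 3

Internal map: ζ^{3j} for j=0..3 gives (1,0), (−√2/2,√2/2), (0,−1), (√2/2,√2/2).
#1 (0, -1, -1, 1): internal (1.41421, 1.00000); octagon support 1.70711 vs apothem 0.8 → ∉ W
#2 (0, 0, 1, 1): internal (0.70711, -0.29289); octagon support 0.70711 vs apothem 0.8 → ∈ W
#3 (1, 1, 0, -1): internal (-0.41421, 0.00000); octagon support 0.41421 vs apothem 0.8 → ∈ W
#4 (1, 2, 3, 1): internal (0.29289, -0.87868); octagon support 0.87868 vs apothem 0.8 → ∉ W
#5 (-1, 0, 1, -1): internal (-1.70711, -1.70711); octagon support 2.41421 vs apothem 0.8 → ∉ W
#6 (-1, 0, 0, -1): internal (-1.70711, -0.70711); octagon support 1.70711 vs apothem 0.8 → ∉ W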